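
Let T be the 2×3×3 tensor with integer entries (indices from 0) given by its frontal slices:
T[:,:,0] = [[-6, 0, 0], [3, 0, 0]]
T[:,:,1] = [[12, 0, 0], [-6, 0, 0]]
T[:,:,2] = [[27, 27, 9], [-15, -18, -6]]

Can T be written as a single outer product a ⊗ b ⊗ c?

The mode-1 unfolding of T (rows indexed by i, columns by (j,k) = (0,0), (0,1), (0,2), (1,0), (1,1), (1,2), (2,0), (2,1), (2,2)) is [[-6, 12, 27, 0, 0, 27, 0, 0, 9], [3, -6, -15, 0, 0, -18, 0, 0, -6]].
There the 2×2 minor on rows i ∈ {0, 1}, columns (j,k) ∈ {(0,0), (0,2)} is det [[-6, 27], [3, -15]] = 9 ≠ 0, so this unfolding has rank ≥ 2; CP rank is at least every unfolding rank, so rank(T) ≥ 2.
In particular rank(T) ≥ 2 > 1, so T is not rank-1.

No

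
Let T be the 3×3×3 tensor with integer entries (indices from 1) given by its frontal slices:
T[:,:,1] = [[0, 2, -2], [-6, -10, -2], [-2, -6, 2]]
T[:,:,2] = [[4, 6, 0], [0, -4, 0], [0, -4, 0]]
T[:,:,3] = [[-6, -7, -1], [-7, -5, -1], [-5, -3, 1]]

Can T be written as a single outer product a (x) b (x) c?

The mode-2 unfolding of T (rows indexed by j, columns by (i,k) = (1,1), (1,2), (1,3), (2,1), (2,2), (2,3), (3,1), (3,2), (3,3)) is [[0, 4, -6, -6, 0, -7, -2, 0, -5], [2, 6, -7, -10, -4, -5, -6, -4, -3], [-2, 0, -1, -2, 0, -1, 2, 0, 1]].
There the 3×3 minor on rows j ∈ {1, 2, 3}, columns (i,k) ∈ {(1,1), (1,2), (1,3)} is det [[0, 4, -6], [2, 6, -7], [-2, 0, -1]] = -8 ≠ 0, so this unfolding has rank ≥ 3; CP rank is at least every unfolding rank, so rank(T) ≥ 3.
In particular rank(T) ≥ 3 > 1, so T is not rank-1.

No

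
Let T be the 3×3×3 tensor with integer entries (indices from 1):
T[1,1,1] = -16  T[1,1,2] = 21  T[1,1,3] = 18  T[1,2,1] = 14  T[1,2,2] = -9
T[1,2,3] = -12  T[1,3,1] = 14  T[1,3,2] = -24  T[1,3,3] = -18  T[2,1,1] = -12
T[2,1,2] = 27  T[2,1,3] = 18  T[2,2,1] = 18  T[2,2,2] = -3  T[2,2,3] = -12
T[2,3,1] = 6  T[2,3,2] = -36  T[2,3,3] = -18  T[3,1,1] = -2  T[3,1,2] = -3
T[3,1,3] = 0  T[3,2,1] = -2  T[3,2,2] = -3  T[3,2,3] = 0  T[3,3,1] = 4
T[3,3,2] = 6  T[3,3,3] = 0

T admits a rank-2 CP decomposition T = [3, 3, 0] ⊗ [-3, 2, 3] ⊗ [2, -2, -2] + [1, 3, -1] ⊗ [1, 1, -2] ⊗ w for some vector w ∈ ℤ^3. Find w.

Subtract the known terms from T to get the rank-1 residual R = [1, 3, -1] ⊗ [1, 1, -2] ⊗ w, so R[i,j,k] = a[i]·b[j]·w[k]. Pick indices with nonzero a[1]·b[1] = (1)·(1) = 1. Only the fibre through (1,1,·) is needed: R[1,1,:] = T[1,1,:] − Σₗ aₗ[1]bₗ[1]cₗ = [-16, 21, 18] − (3)·(-3)·[2, -2, -2] = [2, 3, 0]. Then w[k] = R[1,1,k] / 1 for each k, giving w = [2, 3, 0] / 1 = [2, 3, 0].

w = [2, 3, 0]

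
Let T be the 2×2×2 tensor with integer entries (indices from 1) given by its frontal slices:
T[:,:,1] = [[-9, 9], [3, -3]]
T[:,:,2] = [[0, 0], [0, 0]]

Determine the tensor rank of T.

1

Lower bound: T ≠ 0 (e.g. T[1,1,1] = -9), so rank(T) ≥ 1.
Upper bound: if T = a ⊗ b ⊗ c then every fibre of T is a multiple of the corresponding factor, so read the factors off the fibres through the nonzero entry T[1,1,1] = -9.
The mode-1 fibre T[:,1,1] = [-9, 3] gives a = [3, -1] (primitive direction); the mode-2 fibre T[1,:,1] = [-9, 9] gives b = [1, -1]; then c[k] = T[1,1,k] / (a[1]·b[1]) = [-9, 0] / 3 = [-3, 0].
Expanding [3, -1] ⊗ [1, -1] ⊗ [-3, 0] reproduces all 8 entries of T, so T = [3, -1] ⊗ [1, -1] ⊗ [-3, 0] and rank(T) ≤ 1.
These bounds meet, so rank(T) = 1.
Check entry T[2,2,1] = -3: (-1)·(-1)·(-3) = -3.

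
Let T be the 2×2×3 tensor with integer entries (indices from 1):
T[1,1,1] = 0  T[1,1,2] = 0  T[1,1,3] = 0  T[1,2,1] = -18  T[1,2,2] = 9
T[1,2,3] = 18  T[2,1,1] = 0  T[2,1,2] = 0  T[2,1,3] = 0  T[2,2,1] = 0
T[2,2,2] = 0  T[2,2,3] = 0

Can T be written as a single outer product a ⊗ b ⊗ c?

Yes

If T = a ⊗ b ⊗ c then every fibre of T is a multiple of the corresponding factor, so read the factors off the fibres through the nonzero entry T[1,2,1] = -18.
The mode-1 fibre T[:,2,1] = [-18, 0] gives a = (1, 0) (primitive direction); the mode-2 fibre T[1,:,1] = [0, -18] gives b = (0, 1); then c[k] = T[1,2,k] / (a[1]·b[2]) = [-18, 9, 18] / 1 = (-18, 9, 18).
Expanding (1, 0) ⊗ (0, 1) ⊗ (-18, 9, 18) reproduces all 12 entries of T, so T = (1, 0) ⊗ (0, 1) ⊗ (-18, 9, 18) and rank(T) ≤ 1.
Equivalently every frontal slice T[:,:,k] is c[k] times the rank-1 matrix (1, 0) ⊗ (0, 1). So T has rank 1 (it is nonzero).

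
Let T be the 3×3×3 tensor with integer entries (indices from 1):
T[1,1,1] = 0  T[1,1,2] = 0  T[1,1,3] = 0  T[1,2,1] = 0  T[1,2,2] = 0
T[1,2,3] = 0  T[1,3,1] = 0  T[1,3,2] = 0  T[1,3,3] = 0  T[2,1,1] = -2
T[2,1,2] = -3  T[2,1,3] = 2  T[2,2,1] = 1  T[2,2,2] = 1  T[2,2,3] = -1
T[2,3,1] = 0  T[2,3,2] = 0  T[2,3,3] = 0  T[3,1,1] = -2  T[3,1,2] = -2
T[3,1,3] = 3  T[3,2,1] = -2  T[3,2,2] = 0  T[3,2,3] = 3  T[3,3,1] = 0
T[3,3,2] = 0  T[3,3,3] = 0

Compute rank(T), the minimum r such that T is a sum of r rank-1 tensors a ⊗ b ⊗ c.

3

Lower bound: in the mode-3 unfolding of T (rows indexed by k, columns by (i,j)) the 3×3 minor on rows k ∈ {1, 2, 3}, columns (i,j) ∈ {(2,1), (2,2), (3,1)} is det [[-2, 1, -2], [-3, 1, -2], [2, -1, 3]] = 1 ≠ 0, so that unfolding has rank ≥ 3 and hence rank(T) ≥ 3 (CP rank is at least every unfolding rank, though it can be larger).
Upper bound: T is a sum of 3 rank-1 terms, T = [0, 0, 1] ⊗ [1, 1, 0] ⊗ [-1, 1, 2] + [0, 1, -1] ⊗ [1, -1, 0] ⊗ [-1, -1, 1] + [0, 1, 2] ⊗ [1, 0, 0] ⊗ [-1, -2, 1] (written with every a and b primitive with positive leading entry and the scale carried by c; CP decompositions are not unique, and this one is verified by expanding entrywise), so rank(T) ≤ 3.
These bounds meet, so rank(T) = 3.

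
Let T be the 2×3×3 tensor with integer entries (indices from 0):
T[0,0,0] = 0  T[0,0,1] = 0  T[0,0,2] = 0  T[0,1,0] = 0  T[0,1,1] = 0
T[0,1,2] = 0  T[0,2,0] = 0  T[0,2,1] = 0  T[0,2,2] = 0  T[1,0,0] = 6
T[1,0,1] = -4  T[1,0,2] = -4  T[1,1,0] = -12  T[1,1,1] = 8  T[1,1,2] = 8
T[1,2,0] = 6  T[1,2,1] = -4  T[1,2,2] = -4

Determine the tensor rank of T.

Lower bound: T ≠ 0 (e.g. T[1,0,0] = 6), so rank(T) ≥ 1.
Upper bound: the mode-1 fibre T[:,0,0] = [0, 6] gives a = (0, 1) (primitive direction); the mode-2 fibre T[1,:,0] = [6, -12, 6] gives b = (1, -2, 1); then c[k] = T[1,0,k] / (a[1]·b[0]) = [6, -4, -4] / 1 = (6, -4, -4).
Expanding (0, 1) ⊗ (1, -2, 1) ⊗ (6, -4, -4) reproduces all 18 entries of T, so T = (0, 1) ⊗ (1, -2, 1) ⊗ (6, -4, -4) and rank(T) ≤ 1.
These bounds meet, so rank(T) = 1.

1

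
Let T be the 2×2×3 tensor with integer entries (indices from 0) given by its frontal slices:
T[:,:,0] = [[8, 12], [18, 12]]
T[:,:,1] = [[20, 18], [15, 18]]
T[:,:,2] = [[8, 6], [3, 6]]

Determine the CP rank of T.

2

Lower bound: the mode-3 unfolding of T (rows indexed by k, columns by (i,j) = (0,0), (0,1), (1,0), (1,1)) is [[8, 12, 18, 12], [20, 18, 15, 18], [8, 6, 3, 6]].
There the 2×2 minor on rows k ∈ {0, 1}, columns (i,j) ∈ {(0,0), (0,1)} is det [[8, 12], [20, 18]] = -96 ≠ 0, so this unfolding has rank ≥ 2; CP rank is at least every unfolding rank, so rank(T) ≥ 2. (Flattening ranks never certify an upper bound on CP rank; for that we must actually write T with 2 rank-1 terms.)
Upper bound — finding two terms. Write S_k = T[:,:,k] for the frontal slices: S₀ = [[8, 12], [18, 12]], S₁ = [[20, 18], [15, 18]], S₂ = [[8, 6], [3, 6]].
If T = a₁ (x) b₁ (x) c₁ + a₂ (x) b₂ (x) c₂ then each S_k = c₁[k]·a₁b₁ᵀ + c₂[k]·a₂b₂ᵀ. S₀ and S₁ are linearly independent, so a₁b₁ᵀ and a₂b₂ᵀ must span the same plane of matrices: they are the rank-1 matrices of the form x·S₀ + y·S₁.
det(x·S₀ + y·S₁) is −120·x² − 120·xy + 90·y² = (-30)·(2·x + 3·y)(2·x − y), vanishing at (x:y) = (3:-2) and (1:2).
M₁ = 3·S₀ − 2·S₁ = [[-16, 0], [24, 0]] = (-8)·[2, -3][1, 0]ᵀ and M₂ = S₀ + 2·S₁ = [[48, 48], [48, 48]] = 48·[1, 1][1, 1]ᵀ, so take a₁ = [2, -3], b₁ = [1, 0], a₂ = [1, 1], b₂ = [1, 1].
Each slice is an integer combination of E₁ = a₁b₁ᵀ and E₂ = a₂b₂ᵀ: S₀ = −2·E₁ + 12·E₂, S₁ = E₁ + 18·E₂, S₂ = E₁ + 6·E₂; reading off coefficients, c₁ = [-2, 1, 1] and c₂ = [12, 18, 6].
Hence T = [2, -3] (x) [1, 0] (x) [-2, 1, 1] + [1, 1] (x) [1, 1] (x) [12, 18, 6], so rank(T) ≤ 2.
These bounds meet, so rank(T) = 2.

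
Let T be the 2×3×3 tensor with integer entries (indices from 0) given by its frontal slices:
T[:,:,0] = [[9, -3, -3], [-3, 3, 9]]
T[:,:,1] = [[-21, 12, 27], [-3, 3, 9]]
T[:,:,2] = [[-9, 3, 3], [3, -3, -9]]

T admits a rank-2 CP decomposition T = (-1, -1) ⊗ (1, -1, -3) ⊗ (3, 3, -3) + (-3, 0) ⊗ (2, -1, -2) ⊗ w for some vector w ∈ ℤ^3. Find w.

Subtract the known terms from T to get the rank-1 residual R = (-3, 0) ⊗ (2, -1, -2) ⊗ w, so R[i,j,k] = a[i]·b[j]·w[k]. Pick indices with nonzero a[0]·b[0] = (-3)·(2) = -6. Only the fibre through (0,0,·) is needed: R[0,0,:] = T[0,0,:] − Σₗ aₗ[0]bₗ[0]cₗ = [9, -21, -9] − (-1)·(1)·(3, 3, -3) = [12, -18, -12]. Then w[k] = R[0,0,k] / -6 for each k, giving w = [12, -18, -12] / -6 = (-2, 3, 2).

w = (-2, 3, 2)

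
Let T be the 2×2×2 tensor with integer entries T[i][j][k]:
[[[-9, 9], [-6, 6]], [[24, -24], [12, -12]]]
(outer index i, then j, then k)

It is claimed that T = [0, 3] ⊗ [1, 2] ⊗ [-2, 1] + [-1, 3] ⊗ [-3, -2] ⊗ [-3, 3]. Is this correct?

No

Reconstruct entry (1,0,0) from the claimed factors: Σₗ aₗ[1]bₗ[0]cₗ[0] = (3)·(1)·(-2) + (3)·(-3)·(-3) = 21, but T[1,0,0] = 24. The claim is false.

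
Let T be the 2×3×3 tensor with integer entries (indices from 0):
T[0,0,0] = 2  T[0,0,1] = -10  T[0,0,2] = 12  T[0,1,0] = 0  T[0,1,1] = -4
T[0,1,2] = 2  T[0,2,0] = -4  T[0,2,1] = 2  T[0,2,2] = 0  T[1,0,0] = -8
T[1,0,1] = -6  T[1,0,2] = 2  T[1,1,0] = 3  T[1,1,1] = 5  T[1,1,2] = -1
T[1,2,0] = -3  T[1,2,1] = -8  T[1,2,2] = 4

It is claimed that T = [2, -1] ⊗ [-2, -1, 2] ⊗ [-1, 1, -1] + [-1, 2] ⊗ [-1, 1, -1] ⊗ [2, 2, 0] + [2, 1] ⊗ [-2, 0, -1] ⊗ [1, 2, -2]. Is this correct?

Reconstruct entrywise from the claimed factors. For example, T[0,1,1] = -4 and Σₗ aₗ[0]bₗ[1]cₗ[1] = (2)·(-1)·(1) + (-1)·(1)·(2) + (2)·(0)·(2) = -4; checking all 18 entries, every one matches. The claim holds.

Yes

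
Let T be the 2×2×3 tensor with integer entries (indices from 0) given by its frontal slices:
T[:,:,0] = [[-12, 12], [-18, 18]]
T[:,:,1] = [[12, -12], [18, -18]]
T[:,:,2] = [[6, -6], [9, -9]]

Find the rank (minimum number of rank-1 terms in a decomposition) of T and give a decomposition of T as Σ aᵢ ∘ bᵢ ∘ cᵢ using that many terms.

Lower bound: T ≠ 0 (e.g. T[0,0,0] = -12), so rank(T) ≥ 1.
Upper bound: the mode-1 fibre T[:,0,0] = [-12, -18] gives a = [2, 3] (primitive direction); the mode-2 fibre T[0,:,0] = [-12, 12] gives b = [1, -1]; then c[k] = T[0,0,k] / (a[0]·b[0]) = [-12, 12, 6] / 2 = [-6, 6, 3].
Expanding [2, 3] ∘ [1, -1] ∘ [-6, 6, 3] reproduces all 12 entries of T, so T = [2, 3] ∘ [1, -1] ∘ [-6, 6, 3] and rank(T) ≤ 1.
These bounds meet, so rank(T) = 1.

rank(T) = 1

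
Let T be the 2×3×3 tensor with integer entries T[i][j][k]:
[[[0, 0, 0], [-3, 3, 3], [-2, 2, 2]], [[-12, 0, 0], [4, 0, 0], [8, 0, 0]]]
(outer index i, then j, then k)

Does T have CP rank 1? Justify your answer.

The mode-2 unfolding of T (rows indexed by j, columns by (i,k) = (0,0), (0,1), (0,2), (1,0), (1,1), (1,2)) is [[0, 0, 0, -12, 0, 0], [-3, 3, 3, 4, 0, 0], [-2, 2, 2, 8, 0, 0]].
There the 2×2 minor on rows j ∈ {0, 1}, columns (i,k) ∈ {(0,0), (1,0)} is det [[0, -12], [-3, 4]] = -36 ≠ 0, so this unfolding has rank ≥ 2; CP rank is at least every unfolding rank, so rank(T) ≥ 2.
In particular rank(T) ≥ 2 > 1, so T is not rank-1.

No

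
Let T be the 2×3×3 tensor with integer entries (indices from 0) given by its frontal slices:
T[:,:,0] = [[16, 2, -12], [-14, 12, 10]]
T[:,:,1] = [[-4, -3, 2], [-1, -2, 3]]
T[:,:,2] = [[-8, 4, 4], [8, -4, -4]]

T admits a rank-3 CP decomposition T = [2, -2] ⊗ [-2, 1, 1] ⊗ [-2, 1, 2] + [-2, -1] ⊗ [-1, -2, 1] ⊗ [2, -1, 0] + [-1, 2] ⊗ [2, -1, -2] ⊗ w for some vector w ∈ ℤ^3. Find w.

Subtract the known terms from T to get the rank-1 residual R = [-1, 2] ⊗ [2, -1, -2] ⊗ w, so R[i,j,k] = a[i]·b[j]·w[k]. Pick indices with nonzero a[0]·b[0] = (-1)·(2) = -2. Only the fibre through (0,0,·) is needed: R[0,0,:] = T[0,0,:] − Σₗ aₗ[0]bₗ[0]cₗ = [16, -4, -8] − (2)·(-2)·[-2, 1, 2] − (-2)·(-1)·[2, -1, 0] = [4, 2, 0]. Then w[k] = R[0,0,k] / -2 for each k, giving w = [4, 2, 0] / -2 = [-2, -1, 0].

w = [-2, -1, 0]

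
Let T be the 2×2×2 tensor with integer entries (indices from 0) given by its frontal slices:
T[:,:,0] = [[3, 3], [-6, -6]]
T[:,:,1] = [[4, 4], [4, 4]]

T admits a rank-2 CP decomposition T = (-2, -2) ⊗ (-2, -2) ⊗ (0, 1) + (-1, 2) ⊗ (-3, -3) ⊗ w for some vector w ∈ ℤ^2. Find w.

w = (1, 0)

Subtract the known terms from T to get the rank-1 residual R = (-1, 2) ⊗ (-3, -3) ⊗ w, so R[i,j,k] = a[i]·b[j]·w[k]. Pick indices with nonzero a[0]·b[0] = (-1)·(-3) = 3. Only the fibre through (0,0,·) is needed: R[0,0,:] = T[0,0,:] − Σₗ aₗ[0]bₗ[0]cₗ = [3, 4] − (-2)·(-2)·(0, 1) = [3, 0]. Then w[k] = R[0,0,k] / 3 for each k, giving w = [3, 0] / 3 = (1, 0).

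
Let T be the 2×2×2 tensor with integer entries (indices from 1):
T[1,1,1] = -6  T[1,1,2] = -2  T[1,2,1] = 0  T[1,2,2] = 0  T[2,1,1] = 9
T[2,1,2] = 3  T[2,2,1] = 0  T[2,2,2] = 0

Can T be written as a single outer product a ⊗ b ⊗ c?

If T = a ⊗ b ⊗ c then every fibre of T is a multiple of the corresponding factor, so read the factors off the fibres through the nonzero entry T[1,1,1] = -6.
The mode-1 fibre T[:,1,1] = [-6, 9] gives a = [2, -3] (primitive direction); the mode-2 fibre T[1,:,1] = [-6, 0] gives b = [1, 0]; then c[k] = T[1,1,k] / (a[1]·b[1]) = [-6, -2] / 2 = [-3, -1].
Expanding [2, -3] ⊗ [1, 0] ⊗ [-3, -1] reproduces all 8 entries of T, so T = [2, -3] ⊗ [1, 0] ⊗ [-3, -1] and rank(T) ≤ 1.
Equivalently every frontal slice T[:,:,k] is c[k] times the rank-1 matrix [2, -3] ⊗ [1, 0]. So T has rank 1 (it is nonzero).

Yes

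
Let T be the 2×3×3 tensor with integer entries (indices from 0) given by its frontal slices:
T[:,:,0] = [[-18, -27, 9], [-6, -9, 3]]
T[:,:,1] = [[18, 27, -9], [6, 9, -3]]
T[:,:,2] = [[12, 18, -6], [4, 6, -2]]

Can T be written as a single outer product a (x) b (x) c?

The mode-1 fibre T[:,0,0] = [-18, -6] gives a = [3, 1] (primitive direction); the mode-2 fibre T[0,:,0] = [-18, -27, 9] gives b = [2, 3, -1]; then c[k] = T[0,0,k] / (a[0]·b[0]) = [-18, 18, 12] / 6 = [-3, 3, 2].
Expanding [3, 1] (x) [2, 3, -1] (x) [-3, 3, 2] reproduces all 18 entries of T, so T = [3, 1] (x) [2, 3, -1] (x) [-3, 3, 2] and rank(T) ≤ 1.
Equivalently every frontal slice T[:,:,k] is c[k] times the rank-1 matrix [3, 1] (x) [2, 3, -1]. So T has rank 1 (it is nonzero).

Yes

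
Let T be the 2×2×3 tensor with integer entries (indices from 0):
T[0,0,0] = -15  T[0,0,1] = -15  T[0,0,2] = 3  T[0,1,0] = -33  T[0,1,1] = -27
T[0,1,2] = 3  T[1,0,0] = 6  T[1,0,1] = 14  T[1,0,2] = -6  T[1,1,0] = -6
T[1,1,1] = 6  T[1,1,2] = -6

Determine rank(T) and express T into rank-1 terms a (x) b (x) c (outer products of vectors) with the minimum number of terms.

Lower bound: the mode-2 unfolding of T (rows indexed by j, columns by (i,k) = (0,0), (0,1), (0,2), (1,0), (1,1), (1,2)) is [[-15, -15, 3, 6, 14, -6], [-33, -27, 3, -6, 6, -6]].
There the 2×2 minor on rows j ∈ {0, 1}, columns (i,k) ∈ {(0,0), (0,1)} is det [[-15, -15], [-33, -27]] = -90 ≠ 0, so this unfolding has rank ≥ 2; CP rank is at least every unfolding rank, so rank(T) ≥ 2. (Flattening ranks never certify an upper bound on CP rank; for that we must actually write T with 2 rank-1 terms.)
Upper bound — finding two terms. Write S_k = T[:,:,k] for the frontal slices: S₀ = [[-15, -33], [6, -6]], S₁ = [[-15, -27], [14, 6]], S₂ = [[3, 3], [-6, -6]].
If T = a₁ (x) b₁ (x) c₁ + a₂ (x) b₂ (x) c₂ then each S_k = c₁[k]·a₁b₁ᵀ + c₂[k]·a₂b₂ᵀ. S₀ and S₁ are linearly independent, so a₁b₁ᵀ and a₂b₂ᵀ must span the same plane of matrices: they are the rank-1 matrices of the form x·S₀ + y·S₁.
det(x·S₀ + y·S₁) is 288·x² + 624·xy + 288·y² = 48·(2·x + 3·y)(3·x + 2·y), vanishing at (x:y) = (3:-2) and (2:-3).
M₁ = 3·S₀ − 2·S₁ = [[-15, -45], [-10, -30]] = (-5)·(3, 2)(1, 3)ᵀ and M₂ = 2·S₀ − 3·S₁ = [[15, 15], [-30, -30]] = 15·(1, -2)(1, 1)ᵀ, so take a₁ = (3, 2), b₁ = (1, 3), a₂ = (1, -2), b₂ = (1, 1).
Each slice is an integer combination of E₁ = a₁b₁ᵀ and E₂ = a₂b₂ᵀ: S₀ = −3·E₁ − 6·E₂, S₁ = −2·E₁ − 9·E₂, S₂ = 3·E₂; reading off coefficients, c₁ = (-3, -2, 0) and c₂ = (-6, -9, 3).
Hence T = (3, 2) (x) (1, 3) (x) (-3, -2, 0) + (1, -2) (x) (1, 1) (x) (-6, -9, 3), so rank(T) ≤ 2.
These bounds meet, so rank(T) = 2.
Check entry T[1,1,2] = -6: (2)·(3)·(0) + (-2)·(1)·(3) = -6.

rank(T) = 2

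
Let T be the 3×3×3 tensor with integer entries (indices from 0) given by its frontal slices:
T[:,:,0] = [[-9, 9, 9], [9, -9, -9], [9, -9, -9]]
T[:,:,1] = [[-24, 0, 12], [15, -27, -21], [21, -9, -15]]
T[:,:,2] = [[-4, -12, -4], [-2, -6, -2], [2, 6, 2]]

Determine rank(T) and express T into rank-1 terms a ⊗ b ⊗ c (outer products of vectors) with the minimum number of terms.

Lower bound: the mode-3 unfolding of T (rows indexed by k, columns by (i,j) = (0,0), (0,1), (0,2), (1,0), (1,1), (1,2), (2,0), (2,1), (2,2)) is [[-9, 9, 9, 9, -9, -9, 9, -9, -9], [-24, 0, 12, 15, -27, -21, 21, -9, -15], [-4, -12, -4, -2, -6, -2, 2, 6, 2]].
There the 2×2 minor on rows k ∈ {0, 1}, columns (i,j) ∈ {(0,0), (0,1)} is det [[-9, 9], [-24, 0]] = 216 ≠ 0, so this unfolding has rank ≥ 2; CP rank is at least every unfolding rank, so rank(T) ≥ 2. (Unfolding ranks only ever bound the CP rank from below — rank(T) can be strictly larger than all of them — so the matching upper bound has to come from an explicit 2-term decomposition.)
Upper bound — finding two terms. Write S_k = T[:,:,k] for the frontal slices: S₀ = [[-9, 9, 9], [9, -9, -9], [9, -9, -9]], S₁ = [[-24, 0, 12], [15, -27, -21], [21, -9, -15]], S₂ = [[-4, -12, -4], [-2, -6, -2], [2, 6, 2]].
If T = a₁ ⊗ b₁ ⊗ c₁ + a₂ ⊗ b₂ ⊗ c₂ then each S_k = c₁[k]·a₁b₁ᵀ + c₂[k]·a₂b₂ᵀ. S₀ and S₁ are linearly independent, so a₁b₁ᵀ and a₂b₂ᵀ must span the same plane of matrices: they are the rank-1 matrices of the form x·S₀ + y·S₁.
The 2×2 minor of x·S₀ + y·S₁ on rows {0,1}, columns {0,1} is 324·xy + 648·y² = 324·(x + 2·y)(y), vanishing at (x:y) = (2:-1) and (1:0).
M₁ = 2·S₀ − S₁ = [[6, 18, 6], [3, 9, 3], [-3, -9, -3]] = 3·(2, 1, -1)(1, 3, 1)ᵀ and M₂ = S₀ = [[-9, 9, 9], [9, -9, -9], [9, -9, -9]] = (-9)·(1, -1, -1)(1, -1, -1)ᵀ, so take a₁ = (2, 1, -1), b₁ = (1, 3, 1), a₂ = (1, -1, -1), b₂ = (1, -1, -1).
Each slice is an integer combination of E₁ = a₁b₁ᵀ and E₂ = a₂b₂ᵀ: S₀ = −9·E₂, S₁ = −3·E₁ − 18·E₂, S₂ = −2·E₁; reading off coefficients, c₁ = (0, -3, -2) and c₂ = (-9, -18, 0).
Hence T = (2, 1, -1) ⊗ (1, 3, 1) ⊗ (0, -3, -2) + (1, -1, -1) ⊗ (1, -1, -1) ⊗ (-9, -18, 0), so rank(T) ≤ 2.
These bounds meet, so rank(T) = 2.

rank(T) = 2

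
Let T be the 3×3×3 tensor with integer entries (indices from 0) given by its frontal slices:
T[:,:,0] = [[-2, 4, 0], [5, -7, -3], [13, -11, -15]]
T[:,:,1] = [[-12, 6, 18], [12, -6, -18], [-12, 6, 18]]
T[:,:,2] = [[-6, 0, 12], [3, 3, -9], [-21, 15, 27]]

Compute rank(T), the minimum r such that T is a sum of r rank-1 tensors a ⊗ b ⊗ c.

Lower bound: the mode-2 unfolding of T (rows indexed by j, columns by (i,k) = (0,0), (0,1), (0,2), (1,0), (1,1), (1,2), (2,0), (2,1), (2,2)) is [[-2, -12, -6, 5, 12, 3, 13, -12, -21], [4, 6, 0, -7, -6, 3, -11, 6, 15], [0, 18, 12, -3, -18, -9, -15, 18, 27]].
There the 2×2 minor on rows j ∈ {0, 1}, columns (i,k) ∈ {(0,0), (0,1)} is det [[-2, -12], [4, 6]] = 36 ≠ 0, so this unfolding has rank ≥ 2; CP rank is at least every unfolding rank, so rank(T) ≥ 2. (This is only a lower bound: in general the CP rank may exceed every unfolding rank, so we still need to exhibit 2 rank-1 terms summing to T.)
Upper bound — finding two terms. Write S_k = T[:,:,k] for the frontal slices: S₀ = [[-2, 4, 0], [5, -7, -3], [13, -11, -15]], S₁ = [[-12, 6, 18], [12, -6, -18], [-12, 6, 18]], S₂ = [[-6, 0, 12], [3, 3, -9], [-21, 15, 27]].
If T = a₁ ⊗ b₁ ⊗ c₁ + a₂ ⊗ b₂ ⊗ c₂ then each S_k = c₁[k]·a₁b₁ᵀ + c₂[k]·a₂b₂ᵀ. S₀ and S₁ are linearly independent, so a₁b₁ᵀ and a₂b₂ᵀ must span the same plane of matrices: they are the rank-1 matrices of the form x·S₀ + y·S₁.
The 2×2 minor of x·S₀ + y·S₁ on rows {0,1}, columns {0,1} is −6·x² + 18·xy = (-6)·(x − 3·y)(x), vanishing at (x:y) = (3:1) and (0:1).
M₁ = 3·S₀ + S₁ = [[-18, 18, 18], [27, -27, -27], [27, -27, -27]] = (-9)·(2, -3, -3)(1, -1, -1)ᵀ and M₂ = S₁ = [[-12, 6, 18], [12, -6, -18], [-12, 6, 18]] = (-6)·(1, -1, 1)(2, -1, -3)ᵀ, so take a₁ = (2, -3, -3), b₁ = (1, -1, -1), a₂ = (1, -1, 1), b₂ = (2, -1, -3).
Each slice is an integer combination of E₁ = a₁b₁ᵀ and E₂ = a₂b₂ᵀ: S₀ = −3·E₁ + 2·E₂, S₁ = −6·E₂, S₂ = 3·E₁ − 6·E₂; reading off coefficients, c₁ = (-3, 0, 3) and c₂ = (2, -6, -6).
Hence T = (2, -3, -3) ⊗ (1, -1, -1) ⊗ (-3, 0, 3) + (1, -1, 1) ⊗ (2, -1, -3) ⊗ (2, -6, -6), so rank(T) ≤ 2.
These bounds meet, so rank(T) = 2.

2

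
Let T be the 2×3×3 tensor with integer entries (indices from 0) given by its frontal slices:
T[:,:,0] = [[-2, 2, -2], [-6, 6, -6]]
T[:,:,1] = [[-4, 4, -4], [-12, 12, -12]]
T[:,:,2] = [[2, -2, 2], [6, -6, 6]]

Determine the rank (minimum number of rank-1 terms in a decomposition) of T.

1

Lower bound: T ≠ 0 (e.g. T[0,0,0] = -2), so rank(T) ≥ 1.
Upper bound: if T = a ∘ b ∘ c then every fibre of T is a multiple of the corresponding factor, so read the factors off the fibres through the nonzero entry T[0,0,0] = -2.
The mode-1 fibre T[:,0,0] = [-2, -6] gives a = [1, 3] (primitive direction); the mode-2 fibre T[0,:,0] = [-2, 2, -2] gives b = [1, -1, 1]; then c[k] = T[0,0,k] / (a[0]·b[0]) = [-2, -4, 2] / 1 = [-2, -4, 2].
Expanding [1, 3] ∘ [1, -1, 1] ∘ [-2, -4, 2] reproduces all 18 entries of T, so T = [1, 3] ∘ [1, -1, 1] ∘ [-2, -4, 2] and rank(T) ≤ 1.
These bounds meet, so rank(T) = 1.
Check entry T[1,2,0] = -6: (3)·(1)·(-2) = -6.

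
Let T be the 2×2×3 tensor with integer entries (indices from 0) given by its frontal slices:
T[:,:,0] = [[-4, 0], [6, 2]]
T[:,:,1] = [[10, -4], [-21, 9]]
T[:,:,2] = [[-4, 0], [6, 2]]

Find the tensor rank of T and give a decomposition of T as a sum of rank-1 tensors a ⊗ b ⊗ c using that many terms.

rank(T) = 2

Lower bound: the mode-1 unfolding of T (rows indexed by i, columns by (j,k) = (0,0), (0,1), (0,2), (1,0), (1,1), (1,2)) is [[-4, 10, -4, 0, -4, 0], [6, -21, 6, 2, 9, 2]].
There the 2×2 minor on rows i ∈ {0, 1}, columns (j,k) ∈ {(0,0), (0,1)} is det [[-4, 10], [6, -21]] = 24 ≠ 0, so this unfolding has rank ≥ 2; CP rank is at least every unfolding rank, so rank(T) ≥ 2. (Unfolding ranks only ever bound the CP rank from below — rank(T) can be strictly larger than all of them — so the matching upper bound has to come from an explicit 2-term decomposition.)
Upper bound — finding two terms. Write S_k = T[:,:,k] for the frontal slices: S₀ = [[-4, 0], [6, 2]], S₁ = [[10, -4], [-21, 9]], S₂ = [[-4, 0], [6, 2]].
If T = a₁ ⊗ b₁ ⊗ c₁ + a₂ ⊗ b₂ ⊗ c₂ then each S_k = c₁[k]·a₁b₁ᵀ + c₂[k]·a₂b₂ᵀ. S₀ and S₁ are linearly independent, so a₁b₁ᵀ and a₂b₂ᵀ must span the same plane of matrices: they are the rank-1 matrices of the form x·S₀ + y·S₁.
det(x·S₀ + y·S₁) is −8·x² + 8·xy + 6·y² = (-2)·(2·x − 3·y)(2·x + y), vanishing at (x:y) = (3:2) and (1:-2).
M₁ = 3·S₀ + 2·S₁ = [[8, -8], [-24, 24]] = 8·(1, -3)(1, -1)ᵀ and M₂ = S₀ − 2·S₁ = [[-24, 8], [48, -16]] = (-8)·(1, -2)(3, -1)ᵀ, so take a₁ = (1, -3), b₁ = (1, -1), a₂ = (1, -2), b₂ = (3, -1).
Each slice is an integer combination of E₁ = a₁b₁ᵀ and E₂ = a₂b₂ᵀ: S₀ = 2·E₁ − 2·E₂, S₁ = E₁ + 3·E₂, S₂ = 2·E₁ − 2·E₂; reading off coefficients, c₁ = (2, 1, 2) and c₂ = (-2, 3, -2).
Hence T = (1, -3) ⊗ (1, -1) ⊗ (2, 1, 2) + (1, -2) ⊗ (3, -1) ⊗ (-2, 3, -2), so rank(T) ≤ 2.
These bounds meet, so rank(T) = 2.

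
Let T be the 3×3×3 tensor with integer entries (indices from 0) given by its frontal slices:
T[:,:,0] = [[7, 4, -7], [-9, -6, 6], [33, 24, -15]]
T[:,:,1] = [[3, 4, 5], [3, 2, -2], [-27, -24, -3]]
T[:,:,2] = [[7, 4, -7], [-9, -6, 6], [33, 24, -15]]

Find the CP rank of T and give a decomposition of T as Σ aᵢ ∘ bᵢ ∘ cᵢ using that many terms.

Lower bound: in the mode-2 unfolding of T (rows indexed by j, columns by (i,k)) the 2×2 minor on rows j ∈ {0, 1}, columns (i,k) ∈ {(0,0), (0,1)} is det [[7, 3], [4, 4]] = 16 ≠ 0, so that unfolding has rank ≥ 2 and hence rank(T) ≥ 2 (CP rank is at least every unfolding rank, though it can be larger).
Upper bound: with S_k = T[:,:,k], the two rank-1 terms a₁b₁ᵀ, a₂b₂ᵀ are the rank-1 members of the pencil x·S₀ + y·S₁.
The 2×2 minor of x·S₀ + y·S₁ on rows {0,1}, columns {0,1} is −6·x² + 20·xy − 6·y² = (-2)·(x − 3·y)(3·x − y), vanishing at (x:y) = (3:1) and (1:3).
M₁ = 3·S₀ + S₁ = [[24, 16, -16], [-24, -16, 16], [72, 48, -48]] = 8·(1, -1, 3)(3, 2, -2)ᵀ and M₂ = S₀ + 3·S₁ = [[16, 16, 8], [0, 0, 0], [-48, -48, -24]] = 8·(1, 0, -3)(2, 2, 1)ᵀ, so take a₁ = (1, -1, 3), b₁ = (3, 2, -2), a₂ = (1, 0, -3), b₂ = (2, 2, 1).
Each slice is an integer combination of E₁ = a₁b₁ᵀ and E₂ = a₂b₂ᵀ: S₀ = 3·E₁ − E₂, S₁ = −E₁ + 3·E₂, S₂ = 3·E₁ − E₂; reading off coefficients, c₁ = (3, -1, 3) and c₂ = (-1, 3, -1).
Hence T = (1, -1, 3) ∘ (3, 2, -2) ∘ (3, -1, 3) + (1, 0, -3) ∘ (2, 2, 1) ∘ (-1, 3, -1), so rank(T) ≤ 2.
These bounds meet, so rank(T) = 2.

rank(T) = 2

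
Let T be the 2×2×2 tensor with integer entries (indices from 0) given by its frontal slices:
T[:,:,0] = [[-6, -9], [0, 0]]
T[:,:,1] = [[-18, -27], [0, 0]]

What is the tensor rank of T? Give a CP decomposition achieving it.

Lower bound: T ≠ 0 (e.g. T[0,0,0] = -6), so rank(T) ≥ 1.
Upper bound: if T = a ⊗ b ⊗ c then every fibre of T is a multiple of the corresponding factor, so read the factors off the fibres through the nonzero entry T[0,0,0] = -6.
The mode-1 fibre T[:,0,0] = [-6, 0] gives a = [1, 0] (primitive direction); the mode-2 fibre T[0,:,0] = [-6, -9] gives b = [2, 3]; then c[k] = T[0,0,k] / (a[0]·b[0]) = [-6, -18] / 2 = [-3, -9].
Expanding [1, 0] ⊗ [2, 3] ⊗ [-3, -9] reproduces all 8 entries of T, so T = [1, 0] ⊗ [2, 3] ⊗ [-3, -9] and rank(T) ≤ 1.
These bounds meet, so rank(T) = 1.

rank(T) = 1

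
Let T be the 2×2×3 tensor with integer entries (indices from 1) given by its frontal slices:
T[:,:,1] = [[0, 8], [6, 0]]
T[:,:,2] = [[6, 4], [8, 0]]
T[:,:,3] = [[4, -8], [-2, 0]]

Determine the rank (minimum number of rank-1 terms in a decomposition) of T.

Lower bound: the mode-3 unfolding of T (rows indexed by k, columns by (i,j) = (1,1), (1,2), (2,1), (2,2)) is [[0, 8, 6, 0], [6, 4, 8, 0], [4, -8, -2, 0]].
There the 3×3 minor on rows k ∈ {1, 2, 3}, columns (i,j) ∈ {(1,1), (1,2), (2,1)} is det [[0, 8, 6], [6, 4, 8], [4, -8, -2]] = -32 ≠ 0, so this unfolding has rank ≥ 3; CP rank is at least every unfolding rank, so rank(T) ≥ 3. (This is only a lower bound: in general the CP rank may exceed every unfolding rank, so we still need to exhibit 3 rank-1 terms summing to T.)
Upper bound: T is a sum of 3 rank-1 terms, T = [1, 0] ∘ [1, -2] ∘ [-4, -2, 4] + [1, 1] ∘ [1, 0] ∘ [8, 8, -4] + [2, 1] ∘ [1, 0] ∘ [-2, 0, 2] (written with every a and b primitive with positive leading entry and the scale carried by c; CP decompositions are not unique, and this one is verified by expanding entrywise), so rank(T) ≤ 3.
These bounds meet, so rank(T) = 3.

3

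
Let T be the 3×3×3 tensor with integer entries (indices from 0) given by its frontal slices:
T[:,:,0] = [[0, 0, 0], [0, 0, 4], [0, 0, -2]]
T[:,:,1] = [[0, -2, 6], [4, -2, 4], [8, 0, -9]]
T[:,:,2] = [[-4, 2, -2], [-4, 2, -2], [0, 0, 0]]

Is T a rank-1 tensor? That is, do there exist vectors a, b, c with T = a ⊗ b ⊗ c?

No

The mode-1 unfolding of T (rows indexed by i, columns by (j,k) = (0,0), (0,1), (0,2), (1,0), (1,1), (1,2), (2,0), (2,1), (2,2)) is [[0, 0, -4, 0, -2, 2, 0, 6, -2], [0, 4, -4, 0, -2, 2, 4, 4, -2], [0, 8, 0, 0, 0, 0, -2, -9, 0]].
There the 3×3 minor on rows i ∈ {0, 1, 2}, columns (j,k) ∈ {(0,1), (0,2), (2,0)} is det [[0, -4, 0], [4, -4, 4], [8, 0, -2]] = -160 ≠ 0, so this unfolding has rank ≥ 3; CP rank is at least every unfolding rank, so rank(T) ≥ 3.
In particular rank(T) ≥ 3 > 1, so T is not rank-1.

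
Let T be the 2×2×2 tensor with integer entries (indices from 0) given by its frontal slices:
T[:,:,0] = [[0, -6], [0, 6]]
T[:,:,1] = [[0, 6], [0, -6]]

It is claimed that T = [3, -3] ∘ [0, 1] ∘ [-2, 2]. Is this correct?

Yes

Reconstruct entrywise from the claimed factors. For example, T[0,0,0] = 0 and Σₗ aₗ[0]bₗ[0]cₗ[0] = (3)·(0)·(-2) = 0; checking all 8 entries, every one matches. The claim holds.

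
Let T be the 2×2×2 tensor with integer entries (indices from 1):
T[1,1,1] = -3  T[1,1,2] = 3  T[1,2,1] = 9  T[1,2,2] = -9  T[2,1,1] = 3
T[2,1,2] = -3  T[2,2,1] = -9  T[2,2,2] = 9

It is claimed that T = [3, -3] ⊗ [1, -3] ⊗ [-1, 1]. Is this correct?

Reconstruct entrywise from the claimed factors. For example, T[1,1,1] = -3 and Σₗ aₗ[1]bₗ[1]cₗ[1] = (3)·(1)·(-1) = -3; checking all 8 entries, every one matches. The claim holds.

Yes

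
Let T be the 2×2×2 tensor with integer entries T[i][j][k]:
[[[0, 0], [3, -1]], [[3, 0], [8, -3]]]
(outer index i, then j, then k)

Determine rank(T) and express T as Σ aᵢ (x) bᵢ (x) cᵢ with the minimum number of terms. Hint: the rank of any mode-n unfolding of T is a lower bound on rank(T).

rank(T) = 2

Lower bound: in the mode-3 unfolding of T (rows indexed by k, columns by (i,j)) the 2×2 minor on rows k ∈ {0, 1}, columns (i,j) ∈ {(0,1), (1,0)} is det [[3, 3], [-1, 0]] = 3 ≠ 0, so that unfolding has rank ≥ 2 and hence rank(T) ≥ 2 (CP rank is at least every unfolding rank, though it can be larger).
Upper bound: with S_k = T[:,:,k], the two rank-1 terms a₁b₁ᵀ, a₂b₂ᵀ are the rank-1 members of the pencil x·S₀ + y·S₁.
det(x·S₀ + y·S₁) is −9·x² + 3·xy = (-3)·(3·x − y)(x), vanishing at (x:y) = (1:3) and (0:1).
M₁ = S₀ + 3·S₁ = [[0, 0], [3, -1]] = [0, 1][3, -1]ᵀ and M₂ = S₁ = [[0, -1], [0, -3]] = −[1, 3][0, 1]ᵀ, so take a₁ = [0, 1], b₁ = [3, -1], a₂ = [1, 3], b₂ = [0, 1].
Each slice is an integer combination of E₁ = a₁b₁ᵀ and E₂ = a₂b₂ᵀ: S₀ = E₁ + 3·E₂, S₁ = −E₂; reading off coefficients, c₁ = [1, 0] and c₂ = [3, -1].
Hence T = [0, 1] (x) [3, -1] (x) [1, 0] + [1, 3] (x) [0, 1] (x) [3, -1], so rank(T) ≤ 2.
These bounds meet, so rank(T) = 2.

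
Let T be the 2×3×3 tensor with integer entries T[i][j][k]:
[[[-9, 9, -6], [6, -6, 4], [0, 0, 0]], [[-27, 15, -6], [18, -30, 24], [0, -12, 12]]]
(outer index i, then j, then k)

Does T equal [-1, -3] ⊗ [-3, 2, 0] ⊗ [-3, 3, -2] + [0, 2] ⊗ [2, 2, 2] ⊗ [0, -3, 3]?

Reconstruct entrywise from the claimed factors. For example, T[1,0,2] = -6 and Σₗ aₗ[1]bₗ[0]cₗ[2] = (-3)·(-3)·(-2) + (2)·(2)·(3) = -6; checking all 18 entries, every one matches. The claim holds.

Yes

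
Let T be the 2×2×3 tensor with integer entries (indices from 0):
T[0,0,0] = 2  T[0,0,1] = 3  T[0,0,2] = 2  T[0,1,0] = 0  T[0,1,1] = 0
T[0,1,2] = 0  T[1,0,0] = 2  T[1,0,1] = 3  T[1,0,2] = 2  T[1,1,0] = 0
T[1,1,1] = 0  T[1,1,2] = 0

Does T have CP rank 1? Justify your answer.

Yes

If T = a ⊗ b ⊗ c then every fibre of T is a multiple of the corresponding factor, so read the factors off the fibres through the nonzero entry T[0,0,0] = 2.
The mode-1 fibre T[:,0,0] = [2, 2] gives a = [1, 1] (primitive direction); the mode-2 fibre T[0,:,0] = [2, 0] gives b = [1, 0]; then c[k] = T[0,0,k] / (a[0]·b[0]) = [2, 3, 2] / 1 = [2, 3, 2].
Expanding [1, 1] ⊗ [1, 0] ⊗ [2, 3, 2] reproduces all 12 entries of T, so T = [1, 1] ⊗ [1, 0] ⊗ [2, 3, 2] and rank(T) ≤ 1.
Equivalently every frontal slice T[:,:,k] is c[k] times the rank-1 matrix [1, 1] ⊗ [1, 0]. So T has rank 1 (it is nonzero).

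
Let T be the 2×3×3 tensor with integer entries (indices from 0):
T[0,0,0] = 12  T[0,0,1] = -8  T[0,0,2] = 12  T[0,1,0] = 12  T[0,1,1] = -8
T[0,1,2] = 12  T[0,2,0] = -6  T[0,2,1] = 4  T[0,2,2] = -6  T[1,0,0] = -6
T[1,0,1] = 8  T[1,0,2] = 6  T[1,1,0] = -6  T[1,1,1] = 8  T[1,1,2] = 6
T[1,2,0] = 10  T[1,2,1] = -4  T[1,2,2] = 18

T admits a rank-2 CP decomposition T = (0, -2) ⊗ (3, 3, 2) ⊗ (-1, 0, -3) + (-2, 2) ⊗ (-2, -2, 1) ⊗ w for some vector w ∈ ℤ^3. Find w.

w = (3, -2, 3)

Subtract the known terms from T to get the rank-1 residual R = (-2, 2) ⊗ (-2, -2, 1) ⊗ w, so R[i,j,k] = a[i]·b[j]·w[k]. Pick indices with nonzero a[0]·b[0] = (-2)·(-2) = 4. Only the fibre through (0,0,·) is needed: R[0,0,:] = T[0,0,:] − Σₗ aₗ[0]bₗ[0]cₗ = [12, -8, 12] − (0)·(3)·(-1, 0, -3) = [12, -8, 12]. Then w[k] = R[0,0,k] / 4 for each k, giving w = [12, -8, 12] / 4 = (3, -2, 3).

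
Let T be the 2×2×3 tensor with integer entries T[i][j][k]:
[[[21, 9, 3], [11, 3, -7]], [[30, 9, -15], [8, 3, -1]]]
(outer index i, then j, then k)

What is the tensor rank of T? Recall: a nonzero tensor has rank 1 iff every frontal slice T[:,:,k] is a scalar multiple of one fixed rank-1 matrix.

Lower bound: the mode-1 unfolding of T (rows indexed by i, columns by (j,k) = (0,0), (0,1), (0,2), (1,0), (1,1), (1,2)) is [[21, 9, 3, 11, 3, -7], [30, 9, -15, 8, 3, -1]].
There the 2×2 minor on rows i ∈ {0, 1}, columns (j,k) ∈ {(0,0), (0,1)} is det [[21, 9], [30, 9]] = -81 ≠ 0, so this unfolding has rank ≥ 2; CP rank is at least every unfolding rank, so rank(T) ≥ 2. (Unfolding ranks only ever bound the CP rank from below — rank(T) can be strictly larger than all of them — so the matching upper bound has to come from an explicit 2-term decomposition.)
Upper bound — finding two terms. Write S_k = T[:,:,k] for the frontal slices: S₀ = [[21, 11], [30, 8]], S₁ = [[9, 3], [9, 3]], S₂ = [[3, -7], [-15, -1]].
If T = a₁ ⊗ b₁ ⊗ c₁ + a₂ ⊗ b₂ ⊗ c₂ then each S_k = c₁[k]·a₁b₁ᵀ + c₂[k]·a₂b₂ᵀ. S₀ and S₁ are linearly independent, so a₁b₁ᵀ and a₂b₂ᵀ must span the same plane of matrices: they are the rank-1 matrices of the form x·S₀ + y·S₁.
det(x·S₀ + y·S₁) is −162·x² − 54·xy = (-54)·(3·x + y)(x), vanishing at (x:y) = (1:-3) and (0:1).
M₁ = S₀ − 3·S₁ = [[-6, 2], [3, -1]] = −[2, -1][3, -1]ᵀ and M₂ = S₁ = [[9, 3], [9, 3]] = 3·[1, 1][3, 1]ᵀ, so take a₁ = [2, -1], b₁ = [3, -1], a₂ = [1, 1], b₂ = [3, 1].
Each slice is an integer combination of E₁ = a₁b₁ᵀ and E₂ = a₂b₂ᵀ: S₀ = −E₁ + 9·E₂, S₁ = 3·E₂, S₂ = 2·E₁ − 3·E₂; reading off coefficients, c₁ = [-1, 0, 2] and c₂ = [9, 3, -3].
Hence T = [2, -1] ⊗ [3, -1] ⊗ [-1, 0, 2] + [1, 1] ⊗ [3, 1] ⊗ [9, 3, -3], so rank(T) ≤ 2.
These bounds meet, so rank(T) = 2.

2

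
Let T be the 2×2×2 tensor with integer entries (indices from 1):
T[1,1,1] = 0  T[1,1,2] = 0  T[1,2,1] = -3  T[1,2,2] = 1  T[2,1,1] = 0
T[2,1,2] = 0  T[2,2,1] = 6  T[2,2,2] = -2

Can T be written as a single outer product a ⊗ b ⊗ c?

Yes

If T = a ⊗ b ⊗ c then every fibre of T is a multiple of the corresponding factor, so read the factors off the fibres through the nonzero entry T[1,2,1] = -3.
The mode-1 fibre T[:,2,1] = [-3, 6] gives a = [1, -2] (primitive direction); the mode-2 fibre T[1,:,1] = [0, -3] gives b = [0, 1]; then c[k] = T[1,2,k] / (a[1]·b[2]) = [-3, 1] / 1 = [-3, 1].
Expanding [1, -2] ⊗ [0, 1] ⊗ [-3, 1] reproduces all 8 entries of T, so T = [1, -2] ⊗ [0, 1] ⊗ [-3, 1] and rank(T) ≤ 1.
Equivalently every frontal slice T[:,:,k] is c[k] times the rank-1 matrix [1, -2] ⊗ [0, 1]. So T has rank 1 (it is nonzero).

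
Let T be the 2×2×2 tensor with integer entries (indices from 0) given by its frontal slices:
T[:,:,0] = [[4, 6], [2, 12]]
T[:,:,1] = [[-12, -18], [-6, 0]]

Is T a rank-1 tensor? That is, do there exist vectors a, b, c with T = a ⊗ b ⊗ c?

No

The mode-2 unfolding of T (rows indexed by j, columns by (i,k) = (0,0), (0,1), (1,0), (1,1)) is [[4, -12, 2, -6], [6, -18, 12, 0]].
There the 2×2 minor on rows j ∈ {0, 1}, columns (i,k) ∈ {(0,0), (1,0)} is det [[4, 2], [6, 12]] = 36 ≠ 0, so this unfolding has rank ≥ 2; CP rank is at least every unfolding rank, so rank(T) ≥ 2.
In particular rank(T) ≥ 2 > 1, so T is not rank-1.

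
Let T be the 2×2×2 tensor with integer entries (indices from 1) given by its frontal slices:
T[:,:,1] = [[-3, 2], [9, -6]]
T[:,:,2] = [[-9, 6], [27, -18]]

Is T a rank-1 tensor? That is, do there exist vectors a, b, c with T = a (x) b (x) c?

Yes

The mode-1 fibre T[:,1,1] = [-3, 9] gives a = [1, -3] (primitive direction); the mode-2 fibre T[1,:,1] = [-3, 2] gives b = [3, -2]; then c[k] = T[1,1,k] / (a[1]·b[1]) = [-3, -9] / 3 = [-1, -3].
Expanding [1, -3] (x) [3, -2] (x) [-1, -3] reproduces all 8 entries of T, so T = [1, -3] (x) [3, -2] (x) [-1, -3] and rank(T) ≤ 1.
Equivalently every frontal slice T[:,:,k] is c[k] times the rank-1 matrix [1, -3] (x) [3, -2]. So T has rank 1 (it is nonzero).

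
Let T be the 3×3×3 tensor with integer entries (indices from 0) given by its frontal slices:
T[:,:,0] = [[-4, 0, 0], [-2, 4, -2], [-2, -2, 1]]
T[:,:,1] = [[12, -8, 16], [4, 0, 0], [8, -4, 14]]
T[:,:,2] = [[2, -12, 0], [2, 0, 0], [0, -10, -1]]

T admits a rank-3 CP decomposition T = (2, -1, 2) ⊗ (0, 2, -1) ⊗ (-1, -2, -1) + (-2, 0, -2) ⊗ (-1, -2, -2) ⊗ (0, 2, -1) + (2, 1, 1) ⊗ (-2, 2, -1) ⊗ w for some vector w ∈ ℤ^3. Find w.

w = (1, -2, -1)

Subtract the known terms from T to get the rank-1 residual R = (2, 1, 1) ⊗ (-2, 2, -1) ⊗ w, so R[i,j,k] = a[i]·b[j]·w[k]. Pick indices with nonzero a[0]·b[0] = (2)·(-2) = -4. Only the fibre through (0,0,·) is needed: R[0,0,:] = T[0,0,:] − Σₗ aₗ[0]bₗ[0]cₗ = [-4, 12, 2] − (2)·(0)·(-1, -2, -1) − (-2)·(-1)·(0, 2, -1) = [-4, 8, 4]. Then w[k] = R[0,0,k] / -4 for each k, giving w = [-4, 8, 4] / -4 = (1, -2, -1).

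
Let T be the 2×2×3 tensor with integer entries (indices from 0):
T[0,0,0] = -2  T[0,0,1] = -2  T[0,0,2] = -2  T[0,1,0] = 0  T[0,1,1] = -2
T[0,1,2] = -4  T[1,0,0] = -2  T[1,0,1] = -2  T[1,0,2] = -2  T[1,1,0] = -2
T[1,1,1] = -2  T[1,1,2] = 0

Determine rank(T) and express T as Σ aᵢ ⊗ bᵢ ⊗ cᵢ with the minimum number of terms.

rank(T) = 3

Lower bound: the mode-3 unfolding of T (rows indexed by k, columns by (i,j) = (0,0), (0,1), (1,0), (1,1)) is [[-2, 0, -2, -2], [-2, -2, -2, -2], [-2, -4, -2, 0]].
There the 3×3 minor on rows k ∈ {0, 1, 2}, columns (i,j) ∈ {(0,0), (0,1), (1,1)} is det [[-2, 0, -2], [-2, -2, -2], [-2, -4, 0]] = 8 ≠ 0, so this unfolding has rank ≥ 3; CP rank is at least every unfolding rank, so rank(T) ≥ 3. (Flattening ranks never certify an upper bound on CP rank; for that we must actually write T with 3 rank-1 terms.)
Upper bound: T is a sum of 3 rank-1 terms, T = [0, 1] ⊗ [0, 1] ⊗ [-2, 0, 4] + [1, 1] ⊗ [1, 0] ⊗ [-2, 0, 2] + [1, 1] ⊗ [1, 1] ⊗ [0, -2, -4] (one valid choice — decompositions are not unique — normalised so each a, b is primitive with positive first nonzero entry; check it by expanding all entries), so rank(T) ≤ 3.
These bounds meet, so rank(T) = 3.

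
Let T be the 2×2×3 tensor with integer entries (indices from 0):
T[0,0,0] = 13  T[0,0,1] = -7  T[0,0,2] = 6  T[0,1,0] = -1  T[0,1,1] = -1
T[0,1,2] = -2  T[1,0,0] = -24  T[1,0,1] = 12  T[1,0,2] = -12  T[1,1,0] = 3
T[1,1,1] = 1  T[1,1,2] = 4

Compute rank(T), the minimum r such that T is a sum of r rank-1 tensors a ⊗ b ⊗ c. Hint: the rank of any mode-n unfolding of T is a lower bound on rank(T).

Lower bound: the mode-1 unfolding of T (rows indexed by i, columns by (j,k) = (0,0), (0,1), (0,2), (1,0), (1,1), (1,2)) is [[13, -7, 6, -1, -1, -2], [-24, 12, -12, 3, 1, 4]].
There the 2×2 minor on rows i ∈ {0, 1}, columns (j,k) ∈ {(0,0), (0,1)} is det [[13, -7], [-24, 12]] = -12 ≠ 0, so this unfolding has rank ≥ 2; CP rank is at least every unfolding rank, so rank(T) ≥ 2. (Flattening ranks never certify an upper bound on CP rank; for that we must actually write T with 2 rank-1 terms.)
Upper bound — finding two terms. Write S_k = T[:,:,k] for the frontal slices: S₀ = [[13, -1], [-24, 3]], S₁ = [[-7, -1], [12, 1]], S₂ = [[6, -2], [-12, 4]].
If T = a₁ ⊗ b₁ ⊗ c₁ + a₂ ⊗ b₂ ⊗ c₂ then each S_k = c₁[k]·a₁b₁ᵀ + c₂[k]·a₂b₂ᵀ. S₀ and S₁ are linearly independent, so a₁b₁ᵀ and a₂b₂ᵀ must span the same plane of matrices: they are the rank-1 matrices of the form x·S₀ + y·S₁.
det(x·S₀ + y·S₁) is 15·x² − 20·xy + 5·y² = 5·(3·x − y)(x − y), vanishing at (x:y) = (1:3) and (1:1).
M₁ = S₀ + 3·S₁ = [[-8, -4], [12, 6]] = (-2)·[2, -3][2, 1]ᵀ and M₂ = S₀ + S₁ = [[6, -2], [-12, 4]] = 2·[1, -2][3, -1]ᵀ, so take a₁ = [2, -3], b₁ = [2, 1], a₂ = [1, -2], b₂ = [3, -1].
Each slice is an integer combination of E₁ = a₁b₁ᵀ and E₂ = a₂b₂ᵀ: S₀ = E₁ + 3·E₂, S₁ = −E₁ − E₂, S₂ = 2·E₂; reading off coefficients, c₁ = [1, -1, 0] and c₂ = [3, -1, 2].
Hence T = [2, -3] ⊗ [2, 1] ⊗ [1, -1, 0] + [1, -2] ⊗ [3, -1] ⊗ [3, -1, 2], so rank(T) ≤ 2.
These bounds meet, so rank(T) = 2.

2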